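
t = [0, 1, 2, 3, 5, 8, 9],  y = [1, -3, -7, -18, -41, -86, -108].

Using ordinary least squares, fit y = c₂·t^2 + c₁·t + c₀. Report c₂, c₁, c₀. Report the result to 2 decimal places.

With design matrix M, MᵀM = [[11380, 1402, 184]; [1402, 184, 28]; [184, 28, 7]] and Mᵀy = [-15470, -1936, -262]ᵀ.
Row-reducing yields c₂ = -5168/5361, c₁ = -6105/1787, c₀ = 8450/5361.

c₂ = -0.96, c₁ = -3.42, c₀ = 1.58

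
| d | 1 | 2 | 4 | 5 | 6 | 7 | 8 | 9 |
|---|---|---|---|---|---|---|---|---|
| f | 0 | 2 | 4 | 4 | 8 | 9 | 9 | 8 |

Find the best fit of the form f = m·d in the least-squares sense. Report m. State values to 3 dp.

m = 1.069

The normal equations are: 276·m = 295.
Hence m = 295 / 276 ≈ 1.06884.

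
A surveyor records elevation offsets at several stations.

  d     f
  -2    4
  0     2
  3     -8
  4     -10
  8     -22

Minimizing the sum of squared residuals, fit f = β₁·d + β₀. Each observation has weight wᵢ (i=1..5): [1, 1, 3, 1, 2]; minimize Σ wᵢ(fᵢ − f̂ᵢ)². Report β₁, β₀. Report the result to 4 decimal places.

β₁ = -2.7303, β₀ = 0.2146

Setting ∂/∂β₁ … = 0 gives: 175·β₁ + 27·β₀ = -472;  27·β₁ + 8·β₀ = -72.
(Σwᵢ·d·d = 175, Σwᵢ·d = 27, Σwᵢ·1 = 8, Σwᵢ·d·f = -472, Σwᵢ·f = -72.)
det = 175·8 − 27² = 671.
β₁ = ((-472)·8 − 27·(-72))/671 = -1832/671; β₀ = (175·(-72) − 27·(-472))/671 = 144/671.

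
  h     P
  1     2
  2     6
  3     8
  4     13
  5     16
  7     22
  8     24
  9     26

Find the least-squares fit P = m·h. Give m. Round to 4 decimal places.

Compute the Gram sums: Σh·h = 249.
Moment sums: Σh·P = 750.
AᵀA·[m]ᵀ = AᵀP becomes [[249]]·[m]ᵀ = [750]ᵀ.
Hence m = 750 / 249 ≈ 3.01205.

m = 3.0120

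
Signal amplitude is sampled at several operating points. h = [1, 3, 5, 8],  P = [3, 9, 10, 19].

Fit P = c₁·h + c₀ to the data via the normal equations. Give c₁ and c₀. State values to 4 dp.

With design matrix A, AᵀA = [[99, 17]; [17, 4]] and AᵀP = [232, 41]ᵀ.
Δ = 99·4 − 17² = 107.
c₁ = (232·4 − 17·41)/107 = 231/107; c₀ = (99·41 − 17·232)/107 = 115/107.

c₁ = 2.1589, c₀ = 1.0748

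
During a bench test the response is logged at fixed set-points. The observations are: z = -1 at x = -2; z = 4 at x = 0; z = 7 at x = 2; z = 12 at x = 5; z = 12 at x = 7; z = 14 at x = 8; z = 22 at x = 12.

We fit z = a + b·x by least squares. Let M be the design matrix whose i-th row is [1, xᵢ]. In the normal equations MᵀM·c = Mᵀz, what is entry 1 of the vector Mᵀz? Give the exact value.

Entry 1 ↔ basis 1, so (Mᵀz)_{1} = Σᵢ zᵢ = (1)·(-1) + (1)·(4) + (1)·(7) + (1)·(12) + (1)·(12) + (1)·(14) + (1)·(22) = 70.

70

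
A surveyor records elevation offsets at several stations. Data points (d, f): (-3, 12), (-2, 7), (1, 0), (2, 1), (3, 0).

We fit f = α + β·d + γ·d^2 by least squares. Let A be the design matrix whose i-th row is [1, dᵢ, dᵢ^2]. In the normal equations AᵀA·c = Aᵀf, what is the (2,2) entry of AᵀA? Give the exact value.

Row 2 ↔ basis d, column 2 ↔ basis d, so (AᵀA)_{2,2} = Σᵢ (d)·(d) = (-3)·(-3) + (-2)·(-2) + (1)·(1) + (2)·(2) + (3)·(3) = 27.

27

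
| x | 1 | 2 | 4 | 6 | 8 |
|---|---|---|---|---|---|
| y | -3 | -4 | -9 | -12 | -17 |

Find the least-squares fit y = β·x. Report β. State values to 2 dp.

Forming MᵀM = [[121]] and Mᵀy = [-255]ᵀ gives MᵀM·[β]ᵀ = Mᵀy.
Hence β = -255 / 121 ≈ -2.10744.

β = -2.11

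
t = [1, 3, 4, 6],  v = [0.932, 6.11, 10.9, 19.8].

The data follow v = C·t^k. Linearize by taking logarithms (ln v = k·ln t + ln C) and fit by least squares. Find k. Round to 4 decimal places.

k = 1.7227

Let Y = ln v. Fitting Y = k·ln t + ln C by least squares:
Σln t = 4.2767, Σ(ln t)² = 6.3392, Σln v = 7.1139, Σln t·ln v = 10.6496.
Equations: 6.3392·k + 4.2767·ln C = 10.6496;  4.2767·k + 4·ln C = 7.1139.
Δ = 6.3392·4 − (4.2767)² = 7.0668; k = (10.6496·4 − 4.2767·7.1139)/7.0668 = 1.72274, ln C = (6.3392·7.1139 − 4.2767·10.6496)/7.0668 = -0.06341.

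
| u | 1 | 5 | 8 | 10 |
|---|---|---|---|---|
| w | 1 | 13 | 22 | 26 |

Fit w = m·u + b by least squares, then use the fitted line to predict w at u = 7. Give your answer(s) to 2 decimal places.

MᵀM·[m, b]ᵀ = Mᵀw reads: 190·m + 24·b = 502;  24·m + 4·b = 62.
Eliminating b: 4·(row 1) − 24·(row 2) gives 184·m = 4·502 − 24·62 = 520, so m = 65/23.
Then b = (62 − 24·(65/23))/4 = -67/46.
At u = 7: ŵ = (65/23)·(7) + (-67/46)·(1) = 843/46.

ŵ = 18.33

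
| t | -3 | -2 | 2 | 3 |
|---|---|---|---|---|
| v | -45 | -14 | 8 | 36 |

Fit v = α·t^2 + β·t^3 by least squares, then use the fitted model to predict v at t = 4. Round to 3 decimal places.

Sums needed: Σt^2·t^2 = 194, Σt^2·t^3 = 0, Σt^3·t^3 = 1586.
For Aᵀv: Σt^2·v = -105, Σt^3·v = 2363.
AᵀA·[α, β]ᵀ = Aᵀv becomes [[194, 0]; [0, 1586]]·[α, β]ᵀ = [-105, 2363]ᵀ.
Determinant 194·1586 − 0² = 307684.
α = ((-105)·1586 − 0·2363)/307684 = -105/194; β = (194·2363 − 0·(-105))/307684 = 2363/1586.
At t = 4: v̂ = (-105/194)·(16) + (2363/1586)·(64) = 6668632/76921.

v̂ = 86.695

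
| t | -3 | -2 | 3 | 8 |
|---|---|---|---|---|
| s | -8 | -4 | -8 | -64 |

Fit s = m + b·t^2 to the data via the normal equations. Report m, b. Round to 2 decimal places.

Entries of MᵀM: Σ1 = 4, Σt^2 = 86, Σt^2·t^2 = 4274.
For Mᵀs: Σs = -84, Σt^2·s = -4256.
MᵀM·[m, b]ᵀ = Mᵀs becomes [[4, 86]; [86, 4274]]·[m, b]ᵀ = [-84, -4256]ᵀ.
det = 4·4274 − 86² = 9700.
m = ((-84)·4274 − 86·(-4256))/9700 = 70/97; b = (4·(-4256) − 86·(-84))/9700 = -98/97.

m = 0.72, b = -1.01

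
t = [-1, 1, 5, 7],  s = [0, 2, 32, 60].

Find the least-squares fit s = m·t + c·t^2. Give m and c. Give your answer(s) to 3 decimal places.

m = 0.994, c = 1.082

AᵀA·[m, c]ᵀ = Aᵀs reads: 76·m + 468·c = 582;  468·m + 3028·c = 3742.
(Σt·t = 76, Σt·t^2 = 468, Σt^2·t^2 = 3028, Σt·s = 582, Σt^2·s = 3742.)
det = 76·3028 − 468² = 11104.
m = (582·3028 − 468·3742)/11104 = 345/347; c = (76·3742 − 468·582)/11104 = 751/694.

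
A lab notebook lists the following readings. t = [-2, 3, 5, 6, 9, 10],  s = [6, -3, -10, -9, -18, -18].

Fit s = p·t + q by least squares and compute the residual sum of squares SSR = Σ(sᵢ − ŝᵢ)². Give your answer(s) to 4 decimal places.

With design matrix A, AᵀA = [[255, 31]; [31, 6]] and Aᵀs = [-467, -52]ᵀ.
Δ = 255·6 − 31² = 569.
p = ((-467)·6 − 31·(-52))/569 = -1190/569; q = (255·(-52) − 31·(-467))/569 = 1217/569.
Residuals: -183/569, 646/569, -957/569, 802/569, -749/569, 441/569; SSR = 4860/569.

SSR = 8.5413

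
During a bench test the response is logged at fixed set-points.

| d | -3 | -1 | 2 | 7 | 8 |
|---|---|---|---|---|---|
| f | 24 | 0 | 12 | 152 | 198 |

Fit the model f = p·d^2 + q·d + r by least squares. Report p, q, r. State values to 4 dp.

Compute the Gram sums: Σd^2·d^2 = 6595, Σd^2·d = 835, Σd^2 = 127, Σd·d = 127, Σd = 13, Σ1 = 5.
Moment sums: Σd^2·f = 20384, Σd·f = 2600, Σf = 386.
Normal equations: [[6595, 835, 127]; [835, 127, 13]; [127, 13, 5]]·[p, q, r]ᵀ = [20384, 2600, 386]ᵀ.
Row-reducing yields p = 75065/24661, q = 15837/24661, r = -43998/24661.

p = 3.0439, q = 0.6422, r = -1.7841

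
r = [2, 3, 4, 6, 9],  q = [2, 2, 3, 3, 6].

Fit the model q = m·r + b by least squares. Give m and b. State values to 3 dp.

The normal equations are: 146·m + 24·b = 94;  24·m + 5·b = 16.
(Σr·r = 146, Σr = 24, Σ1 = 5, Σr·q = 94, Σq = 16.)
det = 146·5 − 24² = 154.
m = (94·5 − 24·16)/154 = 43/77; b = (146·16 − 24·94)/154 = 40/77.

m = 0.558, b = 0.519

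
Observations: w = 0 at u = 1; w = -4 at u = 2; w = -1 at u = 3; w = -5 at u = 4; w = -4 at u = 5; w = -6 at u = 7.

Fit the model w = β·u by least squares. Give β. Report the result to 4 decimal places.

Sums needed: Σu·u = 104.
Moment sums: Σu·w = -93.
So XᵀX·[β]ᵀ = Xᵀw: [[104]]·[β]ᵀ = [-93]ᵀ.
Hence β = -93 / 104 ≈ -0.894231.

β = -0.8942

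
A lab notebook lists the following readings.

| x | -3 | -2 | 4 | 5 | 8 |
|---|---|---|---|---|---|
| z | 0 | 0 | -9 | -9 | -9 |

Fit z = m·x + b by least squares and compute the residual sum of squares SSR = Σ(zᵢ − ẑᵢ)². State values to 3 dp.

The normal equations are: 118·m + 12·b = -153;  12·m + 5·b = -27.
(Σx·x = 118, Σx = 12, Σ1 = 5, Σx·z = -153, Σz = -27.)
det = 118·5 − 12² = 446.
m = ((-153)·5 − 12·(-27))/446 = -441/446; b = (118·(-27) − 12·(-153))/446 = -675/223.
Residuals: 27/446, 234/223, -450/223, -459/446, 432/223; SSR = 4455/446.

SSR = 9.989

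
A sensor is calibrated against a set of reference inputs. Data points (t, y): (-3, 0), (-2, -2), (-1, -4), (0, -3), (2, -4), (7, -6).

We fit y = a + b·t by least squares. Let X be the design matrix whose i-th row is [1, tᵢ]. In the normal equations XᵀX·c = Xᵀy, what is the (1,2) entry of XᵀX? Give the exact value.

3

Row 1 ↔ basis 1, column 2 ↔ basis t, so (XᵀX)_{1,2} = Σᵢ t = (1)·(-3) + (1)·(-2) + (1)·(-1) + (1)·(0) + (1)·(2) + (1)·(7) = 3.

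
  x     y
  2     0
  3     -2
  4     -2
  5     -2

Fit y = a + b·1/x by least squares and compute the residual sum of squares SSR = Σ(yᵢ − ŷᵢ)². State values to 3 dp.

SSR = 0.525

Setting ∂/∂a … = 0 gives: 4·a + (77/60)·b = -6;  (77/60)·a + (1669/3600)·b = -47/30.
Eliminating b: (1669/3600)·(row 1) − (77/60)·(row 2) gives (83/400)·a = (1669/3600)·(-6) − (77/60)·(-47/30) = -347/450, so a = -2776/747.
Then b = ((-47/30) − (77/60)·(-2776/747))/(1669/3600) = 1720/249.
Residuals: 196/747, -146/249, -8/747, 250/747; SSR = 392/747.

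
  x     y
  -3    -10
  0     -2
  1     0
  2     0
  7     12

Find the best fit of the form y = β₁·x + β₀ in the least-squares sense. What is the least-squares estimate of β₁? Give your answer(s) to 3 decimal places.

β₁ = 2.143

Normal-equation sums: Σx·x = 63, Σx = 7, Σ1 = 5.
Moment sums: Σx·y = 114, Σy = 0.
AᵀA·[β₁, β₀]ᵀ = Aᵀy becomes [[63, 7]; [7, 5]]·[β₁, β₀]ᵀ = [114, 0]ᵀ.
Δ = 63·5 − 7² = 266.
β₁ = (114·5 − 7·0)/266 = 15/7; β₀ = (63·0 − 7·114)/266 = -3.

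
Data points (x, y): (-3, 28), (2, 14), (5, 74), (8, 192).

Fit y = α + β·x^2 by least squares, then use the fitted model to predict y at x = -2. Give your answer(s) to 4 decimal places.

Sums needed: Σ1 = 4, Σx^2 = 102, Σx^2·x^2 = 4818.
For Mᵀy: Σy = 308, Σx^2·y = 14446.
det = 4·4818 − 102² = 8868.
α = (308·4818 − 102·14446)/8868 = 871/739; β = (4·14446 − 102·308)/8868 = 6592/2217.
At x = -2: ŷ = (871/739)·(1) + (6592/2217)·(4) = 28981/2217.

ŷ = 13.0722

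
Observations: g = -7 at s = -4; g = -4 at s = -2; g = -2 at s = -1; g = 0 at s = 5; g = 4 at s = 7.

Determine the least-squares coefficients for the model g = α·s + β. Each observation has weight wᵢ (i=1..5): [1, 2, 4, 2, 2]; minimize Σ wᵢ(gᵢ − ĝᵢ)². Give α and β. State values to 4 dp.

Entries of MᵀWM: Σwᵢ·s·s = 176, Σwᵢ·s = 12, Σwᵢ·1 = 11.
Moment sums: Σwᵢ·s·g = 108, Σwᵢ·g = -15.
So MᵀWM·[α, β]ᵀ = MᵀWg: [[176, 12]; [12, 11]]·[α, β]ᵀ = [108, -15]ᵀ.
Eliminating β: 11·(row 1) − 12·(row 2) gives 1792·α = 11·108 − 12·(-15) = 1368, so α = 171/224.
Then β = ((-15) − 12·(171/224))/11 = -123/56.

α = 0.7634, β = -2.1964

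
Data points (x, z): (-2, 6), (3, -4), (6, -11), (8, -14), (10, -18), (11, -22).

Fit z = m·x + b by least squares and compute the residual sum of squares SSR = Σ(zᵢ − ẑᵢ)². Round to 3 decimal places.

Forming AᵀA = [[334, 36]; [36, 6]] and Aᵀz = [-624, -63]ᵀ gives AᵀA·[m, b]ᵀ = Aᵀz.
Δ = 334·6 − 36² = 708.
m = ((-624)·6 − 36·(-63))/708 = -123/59; b = (334·(-63) − 36·(-624))/708 = 237/118.
Residuals: -21/118, 29/118, -1/2, 79/118, 99/118, -127/118; SSR = 313/118.

SSR = 2.653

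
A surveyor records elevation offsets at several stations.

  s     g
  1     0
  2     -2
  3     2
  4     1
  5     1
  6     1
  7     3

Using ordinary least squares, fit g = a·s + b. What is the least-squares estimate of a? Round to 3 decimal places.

a = 0.500

Sums needed: Σs·s = 140, Σs = 28, Σ1 = 7.
For Xᵀg: Σs·g = 38, Σg = 6.
det = 140·7 − 28² = 196.
a = (38·7 − 28·6)/196 = 1/2; b = (140·6 − 28·38)/196 = -8/7.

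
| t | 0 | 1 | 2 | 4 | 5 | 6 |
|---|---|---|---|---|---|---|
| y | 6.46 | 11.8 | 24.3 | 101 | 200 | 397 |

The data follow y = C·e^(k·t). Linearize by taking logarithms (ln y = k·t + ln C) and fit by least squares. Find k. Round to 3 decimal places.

Linearized form: ln y = k·t + ln C. From the 6 transformed points,
XᵀX = [[82.0000, 18.0000]; [18.0000, 6]], rhs = [89.7047, 23.4216]ᵀ  (here Σt = 18.0000, Σ(t)² = 82.0000, Σln y = 23.4216, Σt·ln y = 89.7047).
Δ = 82.0000·6 − (18.0000)² = 168.0000; k = (89.7047·6 − 18.0000·23.4216)/168.0000 = 0.69429, ln C = (82.0000·23.4216 − 18.0000·89.7047)/168.0000 = 1.82074.

k = 0.694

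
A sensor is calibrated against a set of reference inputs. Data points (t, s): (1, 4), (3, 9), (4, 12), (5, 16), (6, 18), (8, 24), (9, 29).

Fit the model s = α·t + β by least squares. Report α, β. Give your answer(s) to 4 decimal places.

Setting ∂/∂α … = 0 gives: 232·α + 36·β = 720;  36·α + 7·β = 112.
(Σt·t = 232, Σt = 36, Σ1 = 7, Σt·s = 720, Σs = 112.)
Eliminating β: 7·(row 1) − 36·(row 2) gives 328·α = 7·720 − 36·112 = 1008, so α = 126/41.
Then β = (112 − 36·(126/41))/7 = 8/41.

α = 3.0732, β = 0.1951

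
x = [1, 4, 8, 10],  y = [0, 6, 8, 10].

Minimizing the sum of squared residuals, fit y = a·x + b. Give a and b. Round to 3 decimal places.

The normal system MᵀM·[a, b]ᵀ = Mᵀy is [[181, 23]; [23, 4]]·[a, b]ᵀ = [188, 24]ᵀ.
Determinant 181·4 − 23² = 195.
a = (188·4 − 23·24)/195 = 40/39; b = (181·24 − 23·188)/195 = 4/39.

a = 1.026, b = 0.103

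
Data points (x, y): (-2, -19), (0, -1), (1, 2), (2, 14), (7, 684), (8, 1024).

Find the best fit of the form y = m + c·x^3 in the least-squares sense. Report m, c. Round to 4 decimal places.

Sums needed: Σ1 = 6, Σx^3 = 856, Σx^3·x^3 = 379922.
And Σy = 1704, Σx^3·y = 759166.
Eliminating c: 379922·(row 1) − 856·(row 2) gives 1546796·m = 379922·1704 − 856·759166 = -2459008, so m = -614752/386699.
Then c = (759166 − 856·(-614752/386699))/379922 = 774093/386699.

m = -1.5897, c = 2.0018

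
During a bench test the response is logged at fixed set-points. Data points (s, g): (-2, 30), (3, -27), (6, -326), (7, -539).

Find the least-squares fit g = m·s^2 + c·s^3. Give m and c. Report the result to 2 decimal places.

Sums needed: Σs^2·s^2 = 3794, Σs^2·s^3 = 24794, Σs^3·s^3 = 165098.
And Σs^2·g = -38270, Σs^3·g = -256262.
MᵀM·[m, c]ᵀ = Mᵀg becomes [[3794, 24794]; [24794, 165098]]·[m, c]ᵀ = [-38270, -256262]ᵀ.
det = 3794·165098 − 24794² = 11639376.
m = ((-38270)·165098 − 24794·(-256262))/11639376 = 246247/80829; c = (3794·(-256262) − 24794·(-38270))/11639376 = -23206/11547.

m = 3.05, c = -2.01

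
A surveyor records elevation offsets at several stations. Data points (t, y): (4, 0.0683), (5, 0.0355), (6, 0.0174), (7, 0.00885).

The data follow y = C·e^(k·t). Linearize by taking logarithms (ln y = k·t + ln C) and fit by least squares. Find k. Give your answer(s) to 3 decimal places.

k = -0.684

Linearized form: ln y = k·t + ln C. From the 4 transformed points,
Σt = 22.0000, Σ(t)² = 126.0000, Σln y = -14.8007, Σt·ln y = -84.8256.
Equations: 126.0000·k + 22.0000·ln C = -84.8256;  22.0000·k + 4·ln C = -14.8007.
Solving (det = 20.0000): k = -0.68435, ln C = 0.06377.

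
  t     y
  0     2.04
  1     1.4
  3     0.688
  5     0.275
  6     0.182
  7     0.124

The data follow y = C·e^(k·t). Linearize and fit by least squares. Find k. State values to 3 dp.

Let Y = ln y. Fitting Y = k·t + ln C by least squares:
AᵀA = [[120.0000, 22.0000]; [22.0000, 6]], rhs = [-32.0752, -4.4068]ᵀ  (here Σt = 22.0000, Σ(t)² = 120.0000, Σln y = -4.4068, Σt·ln y = -32.0752).
Slope k = (n·Σt·ln y − Σt·Σln y)/(n·Σ(t)² − (Σt)²) = (6·-32.0752 − 22.0000·-4.4068)/236.0000 = -0.40467; ln C = (Σln y − k·Σt)/n = 0.74934.

k = -0.405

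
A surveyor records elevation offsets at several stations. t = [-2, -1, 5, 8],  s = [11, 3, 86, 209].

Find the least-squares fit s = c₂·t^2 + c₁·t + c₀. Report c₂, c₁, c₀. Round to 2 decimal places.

c₂ = 3.03, c₁ = 1.63, c₀ = 1.89

Normal-equation sums: Σt^2·t^2 = 4738, Σt^2·t = 628, Σt^2 = 94, Σt·t = 94, Σt = 10, Σ1 = 4.
And Σt^2·s = 15573, Σt·s = 2077, Σs = 309.
So XᵀX·[c₂, c₁, c₀]ᵀ = Xᵀs: [[4738, 628, 94]; [628, 94, 10]; [94, 10, 4]]·[c₂, c₁, c₀]ᵀ = [15573, 2077, 309]ᵀ.
Inverting the 3×3 Gram matrix, [c₂, c₁, c₀]ᵀ = [20275/6684, 3629/2228, 12659/6684]ᵀ.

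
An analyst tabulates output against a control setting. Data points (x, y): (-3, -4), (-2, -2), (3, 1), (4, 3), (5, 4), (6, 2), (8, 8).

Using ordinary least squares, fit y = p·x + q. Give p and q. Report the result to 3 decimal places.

p = 0.910, q = -1.016

From the data, Σx·x = 163, Σx = 21, Σ1 = 7.
Moment sums: Σx·y = 127, Σy = 12.
Δ = 163·7 − 21² = 700.
p = (127·7 − 21·12)/700 = 91/100; q = (163·12 − 21·127)/700 = -711/700.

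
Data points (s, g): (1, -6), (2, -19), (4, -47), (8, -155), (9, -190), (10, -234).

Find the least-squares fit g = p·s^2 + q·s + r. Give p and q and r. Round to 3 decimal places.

With design matrix A, AᵀA = [[20930, 2314, 266]; [2314, 266, 34]; [266, 34, 6]] and Aᵀg = [-49544, -5522, -651]ᵀ.
Row-reducing yields p = -65/33, q = -2197/660, r = -509/220.

p = -1.970, q = -3.329, r = -2.314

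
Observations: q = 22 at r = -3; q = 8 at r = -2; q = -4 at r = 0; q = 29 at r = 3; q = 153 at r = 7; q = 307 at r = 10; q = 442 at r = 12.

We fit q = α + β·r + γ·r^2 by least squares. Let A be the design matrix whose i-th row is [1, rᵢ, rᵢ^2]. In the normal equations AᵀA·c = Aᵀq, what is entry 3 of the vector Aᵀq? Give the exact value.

Entry 3 ↔ basis r^2, so (Aᵀq)_{3} = Σᵢ (r^2)·qᵢ = (9)·(22) + (4)·(8) + (0)·(-4) + (9)·(29) + (49)·(153) + (100)·(307) + (144)·(442) = 102336.

102336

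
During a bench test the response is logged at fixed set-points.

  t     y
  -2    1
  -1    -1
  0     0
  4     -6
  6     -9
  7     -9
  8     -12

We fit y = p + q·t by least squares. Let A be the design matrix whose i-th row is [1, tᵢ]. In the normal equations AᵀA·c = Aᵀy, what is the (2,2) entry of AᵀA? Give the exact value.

170

Row 2 ↔ basis t, column 2 ↔ basis t, so (AᵀA)_{2,2} = Σᵢ (t)·(t) = (-2)·(-2) + (-1)·(-1) + (0)·(0) + (4)·(4) + (6)·(6) + (7)·(7) + (8)·(8) = 170.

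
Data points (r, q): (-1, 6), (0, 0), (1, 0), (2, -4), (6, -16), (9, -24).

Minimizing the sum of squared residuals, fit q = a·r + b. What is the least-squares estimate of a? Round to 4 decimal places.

Setting ∂/∂a … = 0 gives: 123·a + 17·b = -326;  17·a + 6·b = -38.
Eliminating b: 6·(row 1) − 17·(row 2) gives 449·a = 6·(-326) − 17·(-38) = -1310, so a = -1310/449.
Then b = ((-38) − 17·(-1310/449))/6 = 868/449.

a = -2.9176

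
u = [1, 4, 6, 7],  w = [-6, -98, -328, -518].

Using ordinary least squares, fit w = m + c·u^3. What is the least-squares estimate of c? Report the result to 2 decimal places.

Compute the Gram sums: Σ1 = 4, Σu^3 = 624, Σu^3·u^3 = 168402.
And Σw = -950, Σu^3·w = -254800.
So XᵀX·[m, c]ᵀ = Xᵀw: [[4, 624]; [624, 168402]]·[m, c]ᵀ = [-950, -254800]ᵀ.
Determinant 4·168402 − 624² = 284232.
m = ((-950)·168402 − 624·(-254800))/284232 = -6325/1822; c = (4·(-254800) − 624·(-950))/284232 = -4100/2733.

c = -1.50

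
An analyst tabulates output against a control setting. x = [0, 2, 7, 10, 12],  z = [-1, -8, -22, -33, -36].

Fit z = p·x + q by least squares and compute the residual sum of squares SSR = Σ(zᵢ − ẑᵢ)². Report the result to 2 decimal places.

SSR = 5.15

Forming AᵀA = [[297, 31]; [31, 5]] and Aᵀz = [-932, -100]ᵀ gives AᵀA·[p, q]ᵀ = Aᵀz.
Eliminating q: 5·(row 1) − 31·(row 2) gives 524·p = 5·(-932) − 31·(-100) = -1560, so p = -390/131.
Then q = ((-100) − 31·(-390/131))/5 = -202/131.
Residuals: 71/131, -66/131, 50/131, -221/131, 166/131; SSR = 674/131.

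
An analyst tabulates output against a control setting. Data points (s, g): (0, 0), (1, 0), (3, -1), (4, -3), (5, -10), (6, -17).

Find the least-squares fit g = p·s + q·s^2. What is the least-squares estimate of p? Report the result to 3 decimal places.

Entries of XᵀX: Σs·s = 87, Σs·s^2 = 433, Σs^2·s^2 = 2259.
Right-hand side: Σs·g = -167, Σs^2·g = -919.
XᵀX·[p, q]ᵀ = Xᵀg becomes [[87, 433]; [433, 2259]]·[p, q]ᵀ = [-167, -919]ᵀ.
Eliminating q: 2259·(row 1) − 433·(row 2) gives 9044·p = 2259·(-167) − 433·(-919) = 20674, so p = 10337/4522.
Then q = ((-919) − 433·(10337/4522))/2259 = -3821/4522.

p = 2.286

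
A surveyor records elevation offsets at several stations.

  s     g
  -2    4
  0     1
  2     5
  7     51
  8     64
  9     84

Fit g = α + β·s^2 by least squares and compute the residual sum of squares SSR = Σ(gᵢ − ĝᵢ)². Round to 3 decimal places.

SSR = 4.933

AᵀA·[α, β]ᵀ = Aᵀg reads: 6·α + 202·β = 209;  202·α + 13090·β = 13435.
Δ = 6·13090 − 202² = 37736.
α = (209·13090 − 202·13435)/37736 = 5485/9434; β = (6·13435 − 202·209)/37736 = 4799/4717.
Residuals: -69/106, 3949/9434, 37/106, 5347/9434, -15981/9434, 9533/9434; SSR = 46535/9434.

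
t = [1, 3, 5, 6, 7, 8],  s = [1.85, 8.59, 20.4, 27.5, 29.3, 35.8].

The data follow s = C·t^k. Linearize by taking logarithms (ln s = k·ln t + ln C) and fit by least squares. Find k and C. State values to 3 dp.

k = 1.451, C = 1.847

Linearized form: ln s = k·ln t + ln C. From the 6 transformed points,
Σln t = 8.5252, Σ(ln t)² = 15.1183, Σln s = 16.0510, Σln t·ln s = 27.1668.
Equations: 15.1183·k + 8.5252·ln C = 27.1668;  8.5252·k + 6·ln C = 16.0510.
Δ = 15.1183·6 − (8.5252)² = 18.0313; k = (27.1668·6 − 8.5252·16.0510)/18.0313 = 1.45099, ln C = (15.1183·16.0510 − 8.5252·27.1668)/18.0313 = 0.61352, so C = exp(0.61352) = 1.84692.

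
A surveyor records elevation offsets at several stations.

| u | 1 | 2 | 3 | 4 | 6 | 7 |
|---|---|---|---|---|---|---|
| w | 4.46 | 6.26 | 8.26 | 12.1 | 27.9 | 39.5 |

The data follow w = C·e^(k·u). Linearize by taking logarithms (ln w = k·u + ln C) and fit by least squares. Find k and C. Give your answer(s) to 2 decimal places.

k = 0.37, C = 2.93

Let Y = ln w. Fitting Y = k·u + ln C by least squares:
XᵀX = [[115.0000, 23.0000]; [23.0000, 6]], rhs = [67.1765, 14.9389]ᵀ  (here Σu = 23.0000, Σ(u)² = 115.0000, Σln w = 14.9389, Σu·ln w = 67.1765).
Slope k = (n·Σu·ln w − Σu·Σln w)/(n·Σ(u)² − (Σu)²) = (6·67.1765 − 23.0000·14.9389)/161.0000 = 0.36934; ln C = (Σln w − k·Σu)/n = 1.07399, so C = exp(1.07399) = 2.92705.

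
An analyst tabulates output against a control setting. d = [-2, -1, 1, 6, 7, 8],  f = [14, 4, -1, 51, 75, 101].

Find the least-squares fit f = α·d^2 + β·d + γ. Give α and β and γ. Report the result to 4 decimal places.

Entries of MᵀM: Σd^2·d^2 = 7811, Σd^2·d = 1063, Σd^2 = 155, Σd·d = 155, Σd = 19, Σ1 = 6.
For Mᵀf: Σd^2·f = 12034, Σd·f = 1606, Σf = 244.
Normal equations: [[7811, 1063, 155]; [1063, 155, 19]; [155, 19, 6]]·[α, β, γ]ᵀ = [12034, 1606, 244]ᵀ.
Row-reducing yields α = 99979/50460, β = -159803/50460, γ = -71/145.

α = 1.9814, β = -3.1669, γ = -0.4897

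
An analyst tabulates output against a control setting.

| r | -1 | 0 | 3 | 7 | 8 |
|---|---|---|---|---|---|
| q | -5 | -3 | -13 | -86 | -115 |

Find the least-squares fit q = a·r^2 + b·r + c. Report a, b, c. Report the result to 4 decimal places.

a = -2.0426, b = 2.2100, c = -1.6673

Forming MᵀM = [[6579, 881, 123]; [881, 123, 17]; [123, 17, 5]] and Mᵀq = [-11696, -1556, -222]ᵀ gives MᵀM·[a, b, c]ᵀ = Mᵀq.
Row-reducing yields a = -22321/10928, b = 24151/10928, c = -4555/2732.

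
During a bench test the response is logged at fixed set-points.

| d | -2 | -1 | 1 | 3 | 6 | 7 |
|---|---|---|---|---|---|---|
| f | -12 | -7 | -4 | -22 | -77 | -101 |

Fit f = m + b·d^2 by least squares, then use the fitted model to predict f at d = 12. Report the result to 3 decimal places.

The normal equations are: 6·m + 100·b = -223;  100·m + 3796·b = -7978.
Determinant 6·3796 − 100² = 12776.
m = ((-223)·3796 − 100·(-7978))/12776 = -12177/3194; b = (6·(-7978) − 100·(-223))/12776 = -3196/1597.
At d = 12: f̂ = (-12177/3194)·(1) + (-3196/1597)·(144) = -932625/3194.

f̂ = -291.993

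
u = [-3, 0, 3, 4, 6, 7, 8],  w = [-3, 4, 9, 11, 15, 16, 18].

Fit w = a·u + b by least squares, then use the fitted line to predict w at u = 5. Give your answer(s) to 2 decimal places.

Forming AᵀA = [[183, 25]; [25, 7]] and Aᵀw = [426, 70]ᵀ gives AᵀA·[a, b]ᵀ = Aᵀw.
Determinant 183·7 − 25² = 656.
a = (426·7 − 25·70)/656 = 77/41; b = (183·70 − 25·426)/656 = 135/41.
At u = 5: ŵ = (77/41)·(5) + (135/41)·(1) = 520/41.

ŵ = 12.68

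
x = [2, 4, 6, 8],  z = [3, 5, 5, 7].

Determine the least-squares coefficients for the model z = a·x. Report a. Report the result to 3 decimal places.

With design matrix A, AᵀA = [[120]] and Aᵀz = [112]ᵀ.
a = 112/120 = 0.933333.

a = 0.933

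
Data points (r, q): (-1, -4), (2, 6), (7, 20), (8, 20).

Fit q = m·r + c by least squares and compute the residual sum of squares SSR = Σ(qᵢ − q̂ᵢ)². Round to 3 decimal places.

SSR = 5.370

With design matrix X, XᵀX = [[118, 16]; [16, 4]] and Xᵀq = [316, 42]ᵀ.
Eliminating c: 4·(row 1) − 16·(row 2) gives 216·m = 4·316 − 16·42 = 592, so m = 74/27.
Then c = (42 − 16·(74/27))/4 = -25/54.
Residuals: -43/54, 53/54, 23/18, -79/54; SSR = 145/27.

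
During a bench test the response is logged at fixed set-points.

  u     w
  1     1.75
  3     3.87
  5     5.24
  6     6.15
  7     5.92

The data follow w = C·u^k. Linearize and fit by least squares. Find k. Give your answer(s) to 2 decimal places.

k = 0.66

Taking logs, ln w = k·ln u + ln C, so regress ln w on ln u.
AᵀA = [[10.7942, 6.4457]; [6.4457, 5]], rhs = [10.8676, 7.1640]ᵀ  (here Σln u = 6.4457, Σ(ln u)² = 10.7942, Σln w = 7.1640, Σln u·ln w = 10.8676).
Slope k = (n·Σln u·ln w − Σln u·Σln w)/(n·Σ(ln u)² − (Σln u)²) = (5·10.8676 − 6.4457·7.1640)/12.4237 = 0.65688; ln C = (Σln w − k·Σln u)/n = 0.58599.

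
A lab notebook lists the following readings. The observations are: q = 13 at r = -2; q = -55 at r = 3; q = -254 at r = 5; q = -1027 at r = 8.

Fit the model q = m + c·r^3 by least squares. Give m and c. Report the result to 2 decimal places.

Normal-equation sums: Σ1 = 4, Σr^3 = 656, Σr^3·r^3 = 278562.
And Σq = -1323, Σr^3·q = -559163.
Δ = 4·278562 − 656² = 683912.
m = ((-1323)·278562 − 656·(-559163))/683912 = -863299/341956; c = (4·(-559163) − 656·(-1323))/683912 = -342191/170978.

m = -2.52, c = -2.00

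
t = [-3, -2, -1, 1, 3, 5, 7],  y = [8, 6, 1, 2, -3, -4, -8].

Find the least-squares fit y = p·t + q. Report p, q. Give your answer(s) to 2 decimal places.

p = -1.47, q = 2.38

Sums needed: Σt·t = 98, Σt = 10, Σ1 = 7.
Right-hand side: Σt·y = -120, Σy = 2.
Normal equations: [[98, 10]; [10, 7]]·[p, q]ᵀ = [-120, 2]ᵀ.
Eliminating q: 7·(row 1) − 10·(row 2) gives 586·p = 7·(-120) − 10·2 = -860, so p = -430/293.
Then q = (2 − 10·(-430/293))/7 = 698/293.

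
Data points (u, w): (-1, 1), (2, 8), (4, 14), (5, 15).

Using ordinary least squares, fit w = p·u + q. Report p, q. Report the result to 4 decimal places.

Normal-equation sums: Σu·u = 46, Σu = 10, Σ1 = 4.
For Xᵀw: Σu·w = 146, Σw = 38.
XᵀX·[p, q]ᵀ = Xᵀw becomes [[46, 10]; [10, 4]]·[p, q]ᵀ = [146, 38]ᵀ.
det = 46·4 − 10² = 84.
p = (146·4 − 10·38)/84 = 17/7; q = (46·38 − 10·146)/84 = 24/7.

p = 2.4286, q = 3.4286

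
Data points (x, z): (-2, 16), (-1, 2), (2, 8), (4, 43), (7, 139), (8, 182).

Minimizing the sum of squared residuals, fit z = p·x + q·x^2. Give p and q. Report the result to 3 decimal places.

Compute the Gram sums: Σx·x = 138, Σx·x^2 = 918, Σx^2·x^2 = 6786.
For Aᵀz: Σx·z = 2583, Σx^2·z = 19245.
So AᵀA·[p, q]ᵀ = Aᵀz: [[138, 918]; [918, 6786]]·[p, q]ᵀ = [2583, 19245]ᵀ.
Δ = 138·6786 − 918² = 93744.
p = (2583·6786 − 918·19245)/93744 = -321/217; q = (138·19245 − 918·2583)/93744 = 3953/1302.

p = -1.479, q = 3.036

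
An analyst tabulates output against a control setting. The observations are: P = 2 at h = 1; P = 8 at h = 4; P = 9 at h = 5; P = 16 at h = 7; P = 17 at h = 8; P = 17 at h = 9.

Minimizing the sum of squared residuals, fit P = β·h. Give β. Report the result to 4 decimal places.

β = 2.0339

From the data, Σh·h = 236.
And Σh·P = 480.
So AᵀA·[β]ᵀ = AᵀP: [[236]]·[β]ᵀ = [480]ᵀ.
β = 480/236 = 2.0339.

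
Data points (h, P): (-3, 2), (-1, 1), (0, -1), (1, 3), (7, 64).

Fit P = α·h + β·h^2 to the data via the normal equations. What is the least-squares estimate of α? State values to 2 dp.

α = 2.13

Entries of XᵀX: Σh·h = 60, Σh·h^2 = 316, Σh^2·h^2 = 2484.
And Σh·P = 444, Σh^2·P = 3158.
Δ = 60·2484 − 316² = 49184.
α = (444·2484 − 316·3158)/49184 = 13121/6148; β = (60·3158 − 316·444)/49184 = 6147/6148.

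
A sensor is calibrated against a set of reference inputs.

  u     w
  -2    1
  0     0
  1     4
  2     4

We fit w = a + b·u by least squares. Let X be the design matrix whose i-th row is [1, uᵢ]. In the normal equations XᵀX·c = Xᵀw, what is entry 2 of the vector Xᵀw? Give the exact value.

10

Entry 2 ↔ basis u, so (Xᵀw)_{2} = Σᵢ (u)·wᵢ = (-2)·(1) + (0)·(0) + (1)·(4) + (2)·(4) = 10.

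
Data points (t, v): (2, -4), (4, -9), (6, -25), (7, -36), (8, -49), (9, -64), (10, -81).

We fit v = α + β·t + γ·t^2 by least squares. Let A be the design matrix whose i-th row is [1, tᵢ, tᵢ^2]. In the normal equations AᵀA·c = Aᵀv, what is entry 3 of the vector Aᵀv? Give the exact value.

-19244

Entry 3 ↔ basis t^2, so (Aᵀv)_{3} = Σᵢ (t^2)·vᵢ = (4)·(-4) + (16)·(-9) + (36)·(-25) + (49)·(-36) + (64)·(-49) + (81)·(-64) + (100)·(-81) = -19244.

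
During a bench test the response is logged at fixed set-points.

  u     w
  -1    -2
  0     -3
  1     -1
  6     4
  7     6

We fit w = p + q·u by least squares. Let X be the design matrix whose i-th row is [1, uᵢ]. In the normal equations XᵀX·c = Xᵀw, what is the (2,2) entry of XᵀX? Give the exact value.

Row 2 ↔ basis u, column 2 ↔ basis u, so (XᵀX)_{2,2} = Σᵢ (u)·(u) = (-1)·(-1) + (0)·(0) + (1)·(1) + (6)·(6) + (7)·(7) = 87.

87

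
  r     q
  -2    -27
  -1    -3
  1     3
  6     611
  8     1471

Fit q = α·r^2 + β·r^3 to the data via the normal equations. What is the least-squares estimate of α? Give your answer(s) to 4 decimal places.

α = -0.9737

With design matrix A, AᵀA = [[5410, 40512]; [40512, 308866]] and Aᵀq = [116032, 885350]ᵀ.
det = 5410·308866 − 40512² = 29742916.
α = (116032·308866 − 40512·885350)/29742916 = -7239872/7435729; β = (5410·885350 − 40512·116032)/29742916 = 22263779/7435729.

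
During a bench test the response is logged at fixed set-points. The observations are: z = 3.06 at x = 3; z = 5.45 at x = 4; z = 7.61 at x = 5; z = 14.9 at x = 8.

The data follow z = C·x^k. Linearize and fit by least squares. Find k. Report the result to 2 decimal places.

k = 1.59

Let Y = ln z. Fitting Y = k·ln x + ln C by least squares:
Sums: Σln x = 6.1738, Σ(ln x)² = 10.0431, Σln z = 7.5449, Σln x·ln z = 12.4629.
Normal system: [[10.0431, 6.1738]; [6.1738, 4]]·[k, ln C]ᵀ = [12.4629, 7.5449]ᵀ.
Solving (det = 2.0569): k = 1.59050, ln C = -0.56863.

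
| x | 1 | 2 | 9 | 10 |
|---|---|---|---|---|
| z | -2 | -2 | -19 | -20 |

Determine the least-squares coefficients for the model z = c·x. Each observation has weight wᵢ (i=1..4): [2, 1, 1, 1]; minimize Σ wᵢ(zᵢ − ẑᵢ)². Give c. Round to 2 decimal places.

The normal equations are: 187·c = -379.
(Σwᵢ·x·x = 187, Σwᵢ·x·z = -379.)
Hence c = -379 / 187 ≈ -2.02674.

c = -2.03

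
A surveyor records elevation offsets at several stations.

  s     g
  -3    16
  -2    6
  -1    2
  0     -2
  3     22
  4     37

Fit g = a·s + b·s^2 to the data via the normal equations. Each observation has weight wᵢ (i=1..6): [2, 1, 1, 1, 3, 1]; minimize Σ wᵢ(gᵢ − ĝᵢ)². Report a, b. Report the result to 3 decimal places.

a = 0.973, b = 2.095

The normal equations are: 66·a + 82·b = 236;  82·a + 678·b = 1500.
Eliminating b: 678·(row 1) − 82·(row 2) gives 38024·a = 678·236 − 82·1500 = 37008, so a = 4626/4753.
Then b = (1500 − 82·(4626/4753))/678 = 9956/4753.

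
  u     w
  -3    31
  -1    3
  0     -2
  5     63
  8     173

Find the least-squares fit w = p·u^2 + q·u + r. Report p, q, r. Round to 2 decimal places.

Normal-equation sums: Σu^2·u^2 = 4803, Σu^2·u = 609, Σu^2 = 99, Σu·u = 99, Σu = 9, Σ1 = 5.
Moment sums: Σu^2·w = 12929, Σu·w = 1603, Σw = 268.
Normal equations: [[4803, 609, 99]; [609, 99, 9]; [99, 9, 5]]·[p, q, r]ᵀ = [12929, 1603, 268]ᵀ.
Solving the 3×3 system (Gaussian elimination) gives p = 15458/5187, q = -20453/10374, r = -6425/3458.

p = 2.98, q = -1.97, r = -1.86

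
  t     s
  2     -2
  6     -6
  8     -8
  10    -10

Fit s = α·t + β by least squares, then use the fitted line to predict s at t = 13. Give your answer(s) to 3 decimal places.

ŝ = -13.000

XᵀX·[α, β]ᵀ = Xᵀs reads: 204·α + 26·β = -204;  26·α + 4·β = -26.
det = 204·4 − 26² = 140.
α = ((-204)·4 − 26·(-26))/140 = -1; β = (204·(-26) − 26·(-204))/140 = 0.
At t = 13: ŝ = (-1)·(13) + (0)·(1) = -13.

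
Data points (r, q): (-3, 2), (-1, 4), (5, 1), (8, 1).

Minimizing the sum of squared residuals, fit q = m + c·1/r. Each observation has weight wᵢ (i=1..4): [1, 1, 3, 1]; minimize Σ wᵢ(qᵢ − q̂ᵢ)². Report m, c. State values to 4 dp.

m = 1.4162, c = -2.4706

Sums needed: Σwᵢ·1 = 6, Σwᵢ·1/r = -73/120, Σwᵢ·1/r·1/r = 17953/14400.
For AᵀWq: Σwᵢ·q = 10, Σwᵢ·1/r·q = -473/120.
AᵀWA·[m, c]ᵀ = AᵀWq becomes [[6, -73/120]; [-73/120, 17953/14400]]·[m, c]ᵀ = [10, -473/120]ᵀ.
Eliminating c: (17953/14400)·(row 1) − (-73/120)·(row 2) gives (102389/14400)·m = (17953/14400)·10 − (-73/120)·(-473/120) = 145001/14400, so m = 145001/102389.
Then c = ((-473/120) − (-73/120)·(145001/102389))/(17953/14400) = -252960/102389.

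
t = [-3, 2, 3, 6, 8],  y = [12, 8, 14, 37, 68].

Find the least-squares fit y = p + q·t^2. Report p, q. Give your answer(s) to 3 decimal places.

Compute the Gram sums: Σ1 = 5, Σt^2 = 122, Σt^2·t^2 = 5570.
For Xᵀy: Σy = 139, Σt^2·y = 5950.
Normal equations: [[5, 122]; [122, 5570]]·[p, q]ᵀ = [139, 5950]ᵀ.
Eliminating q: 5570·(row 1) − 122·(row 2) gives 12966·p = 5570·139 − 122·5950 = 48330, so p = 8055/2161.
Then q = (5950 − 122·(8055/2161))/5570 = 2132/2161.

p = 3.727, q = 0.987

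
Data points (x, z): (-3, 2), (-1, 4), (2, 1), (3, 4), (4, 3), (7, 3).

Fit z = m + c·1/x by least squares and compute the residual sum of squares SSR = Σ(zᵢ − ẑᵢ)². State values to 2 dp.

From the data, Σ1 = 6, Σ1/x = -3/28, Σ1/x·1/x = 10973/7056.
Right-hand side: Σz = 17, Σ1/x·z = -139/84.
Normal equations: [[6, -3/28]; [-3/28, 10973/7056]]·[m, c]ᵀ = [17, -139/84]ᵀ.
det = 6·(10973/7056) − (-3/28)² = 21919/2352.
m = (17·(10973/7056) − (-3/28)·(-139/84))/(21919/2352) = 185290/65757; c = (6·(-139/84) − (-3/28)·17)/(21919/2352) = -19068/21919.
Residuals: -72844/65757, 20534/65757, -90931/65757, 96806/65757, 26282/65757, 20153/65757; SSR = 372046/65757.

SSR = 5.66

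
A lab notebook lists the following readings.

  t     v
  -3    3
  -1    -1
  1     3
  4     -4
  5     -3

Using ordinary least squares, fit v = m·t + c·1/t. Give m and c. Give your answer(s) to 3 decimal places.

With design matrix X, XᵀX = [[52, 5]; [5, 7969/3600]] and Xᵀv = [-36, 7/5]ᵀ.
Eliminating c: (7969/3600)·(row 1) − 5·(row 2) gives (81097/900)·m = (7969/3600)·(-36) − 5·(7/5) = -8669/100, so m = -78021/81097.
Then c = ((7/5) − 5·(-78021/81097))/(7969/3600) = 227520/81097.

m = -0.962, c = 2.806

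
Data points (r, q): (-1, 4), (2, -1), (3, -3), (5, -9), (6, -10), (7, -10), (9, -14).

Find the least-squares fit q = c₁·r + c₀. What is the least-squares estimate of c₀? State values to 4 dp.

Sums needed: Σr·r = 205, Σr = 31, Σ1 = 7.
And Σr·q = -316, Σq = -43.
Eliminating c₀: 7·(row 1) − 31·(row 2) gives 474·c₁ = 7·(-316) − 31·(-43) = -879, so c₁ = -293/158.
Then c₀ = ((-43) − 31·(-293/158))/7 = 327/158.

c₀ = 2.0696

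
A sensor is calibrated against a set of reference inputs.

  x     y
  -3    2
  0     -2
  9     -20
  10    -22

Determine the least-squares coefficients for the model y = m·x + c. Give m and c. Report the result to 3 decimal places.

Normal-equation sums: Σx·x = 190, Σx = 16, Σ1 = 4.
And Σx·y = -406, Σy = -42.
Eliminating c: 4·(row 1) − 16·(row 2) gives 504·m = 4·(-406) − 16·(-42) = -952, so m = -17/9.
Then c = ((-42) − 16·(-17/9))/4 = -53/18.

m = -1.889, c = -2.944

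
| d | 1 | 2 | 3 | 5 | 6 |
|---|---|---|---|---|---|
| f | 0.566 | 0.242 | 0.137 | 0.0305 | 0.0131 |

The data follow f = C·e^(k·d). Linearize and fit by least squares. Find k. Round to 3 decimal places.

k = -0.739

With ln fᵢ as the transformed response and dᵢ as the regressor:
Sums: Σd = 17.0000, Σ(d)² = 75.0000, Σln f = -11.8009, Σd·ln f = -52.8311.
Normal system: [[75.0000, 17.0000]; [17.0000, 5]]·[k, ln C]ᵀ = [-52.8311, -11.8009]ᵀ.
Δ = 75.0000·5 − (17.0000)² = 86.0000; k = (-52.8311·5 − 17.0000·-11.8009)/86.0000 = -0.73884, ln C = (75.0000·-11.8009 − 17.0000·-52.8311)/86.0000 = 0.15186.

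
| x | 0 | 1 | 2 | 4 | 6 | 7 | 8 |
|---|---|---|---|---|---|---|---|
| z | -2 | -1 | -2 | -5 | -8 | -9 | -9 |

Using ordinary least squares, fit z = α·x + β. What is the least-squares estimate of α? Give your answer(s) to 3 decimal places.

α = -1.103

Forming AᵀA = [[170, 28]; [28, 7]] and Aᵀz = [-208, -36]ᵀ gives AᵀA·[α, β]ᵀ = Aᵀz.
det = 170·7 − 28² = 406.
α = ((-208)·7 − 28·(-36))/406 = -32/29; β = (170·(-36) − 28·(-208))/406 = -148/203.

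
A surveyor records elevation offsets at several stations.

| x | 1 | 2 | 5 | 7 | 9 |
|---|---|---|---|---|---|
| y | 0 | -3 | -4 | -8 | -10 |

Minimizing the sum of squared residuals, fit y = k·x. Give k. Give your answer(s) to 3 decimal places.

k = -1.075

Normal-equation sums: Σx·x = 160.
Moment sums: Σx·y = -172.
So MᵀM·[k]ᵀ = Mᵀy: [[160]]·[k]ᵀ = [-172]ᵀ.
Hence k = -172 / 160 ≈ -1.075.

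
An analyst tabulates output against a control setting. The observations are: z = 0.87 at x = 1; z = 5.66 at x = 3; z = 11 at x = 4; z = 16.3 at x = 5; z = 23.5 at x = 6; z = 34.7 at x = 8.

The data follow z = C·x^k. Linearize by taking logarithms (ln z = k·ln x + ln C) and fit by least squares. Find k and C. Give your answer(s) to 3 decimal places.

k = 1.810, C = 0.857

Taking logs, ln z = k·ln x + ln C, so regress ln z on ln x.
AᵀA = [[13.2535, 7.9655]; [7.9655, 6]], rhs = [22.7526, 13.4870]ᵀ  (here Σln x = 7.9655, Σ(ln x)² = 13.2535, Σln z = 13.4870, Σln x·ln z = 22.7526).
Solving (det = 16.0713): k = 1.80972, ln C = -0.15474, so C = exp(-0.15474) = 0.85664.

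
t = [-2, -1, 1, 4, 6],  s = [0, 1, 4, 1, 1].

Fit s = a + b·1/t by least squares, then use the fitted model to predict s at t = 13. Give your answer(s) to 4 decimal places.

Entries of AᵀA: Σ1 = 5, Σ1/t = -1/12, Σ1/t·1/t = 337/144.
And Σs = 7, Σ1/t·s = 41/12.
Eliminating b: (337/144)·(row 1) − (-1/12)·(row 2) gives (421/36)·a = (337/144)·7 − (-1/12)·(41/12) = 50/3, so a = 600/421.
Then b = ((41/12) − (-1/12)·(600/421))/(337/144) = 636/421.
At t = 13: ŝ = (600/421)·(1) + (636/421)·(1/13) = 8436/5473.

ŝ = 1.5414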